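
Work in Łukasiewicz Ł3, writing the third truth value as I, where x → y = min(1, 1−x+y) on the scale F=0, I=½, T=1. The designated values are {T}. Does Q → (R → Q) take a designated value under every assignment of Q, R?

Every assignment of Q, R over {T, I, F} gives a value in {T}.
In particular, with Q=I, R=I: Q → (R → Q) = T.

Yes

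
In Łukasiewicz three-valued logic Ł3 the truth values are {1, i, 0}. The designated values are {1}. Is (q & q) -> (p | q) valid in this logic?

Yes

Every assignment of q, p over {1, i, 0} gives a value in {1}.
In particular, with q=i, p=i: (q & q) -> (p | q) = 1.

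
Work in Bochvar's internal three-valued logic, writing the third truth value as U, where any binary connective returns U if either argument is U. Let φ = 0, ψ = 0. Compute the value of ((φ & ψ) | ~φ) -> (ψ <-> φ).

1

φ & ψ = 0 & 0 = 0
~φ = ~0 = 1
(φ & ψ) | ~φ = 0 | 1 = 1
ψ <-> φ = 0 <-> 0 = 1
((φ & ψ) | ~φ) -> (ψ <-> φ) = 1 -> 1 = 1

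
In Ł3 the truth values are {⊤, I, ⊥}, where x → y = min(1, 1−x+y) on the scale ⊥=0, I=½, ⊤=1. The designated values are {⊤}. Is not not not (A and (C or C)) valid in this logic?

Countermodel: A=⊤, C=⊤ gives ⊥, which is not designated.

No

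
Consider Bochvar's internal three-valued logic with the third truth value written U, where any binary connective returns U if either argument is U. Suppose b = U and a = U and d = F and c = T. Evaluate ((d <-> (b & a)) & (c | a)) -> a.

U

b & a = U & U = U
d <-> (b & a) = F <-> U = U
c | a = T | U = U
(d <-> (b & a)) & (c | a) = U & U = U
((d <-> (b & a)) & (c | a)) -> a = U -> U = U  [any arg is the third value ⇒ result is the third value]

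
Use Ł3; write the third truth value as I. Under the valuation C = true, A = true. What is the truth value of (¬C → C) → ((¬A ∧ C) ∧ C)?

false

¬C = ¬true = false
¬C → C = false → true = true
¬A = ¬true = false
¬A ∧ C = false ∧ true = false
(¬A ∧ C) ∧ C = false ∧ true = false
(¬C → C) → ((¬A ∧ C) ∧ C) = true → false = false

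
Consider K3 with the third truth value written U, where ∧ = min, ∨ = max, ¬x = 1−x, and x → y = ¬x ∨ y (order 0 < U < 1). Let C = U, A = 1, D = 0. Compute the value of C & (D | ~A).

0

~A = ~1 = 0
D | ~A = 0 | 0 = 0
C & (D | ~A) = U & 0 = 0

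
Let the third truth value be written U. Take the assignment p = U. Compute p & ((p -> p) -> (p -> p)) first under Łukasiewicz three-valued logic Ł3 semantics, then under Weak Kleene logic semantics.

In Łukasiewicz three-valued logic Ł3: p -> p = U -> U = T  [min(1, 1−½+½)]
p -> p = U -> U = T
(p -> p) -> (p -> p) = T -> T = T
p & ((p -> p) -> (p -> p)) = U & T = U
In Weak Kleene logic: p -> p = U -> U = U  [any arg is the third value ⇒ result is the third value]
p -> p = U -> U = U
(p -> p) -> (p -> p) = U -> U = U
p & ((p -> p) -> (p -> p)) = U & U = U

U; U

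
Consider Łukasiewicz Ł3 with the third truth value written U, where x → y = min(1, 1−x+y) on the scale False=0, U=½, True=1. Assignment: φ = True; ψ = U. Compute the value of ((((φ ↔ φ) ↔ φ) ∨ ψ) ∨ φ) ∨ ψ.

φ ↔ φ = True ↔ True = True
(φ ↔ φ) ↔ φ = True ↔ True = True
((φ ↔ φ) ↔ φ) ∨ ψ = True ∨ U = True
(((φ ↔ φ) ↔ φ) ∨ ψ) ∨ φ = True ∨ True = True
((((φ ↔ φ) ↔ φ) ∨ ψ) ∨ φ) ∨ ψ = True ∨ U = True

True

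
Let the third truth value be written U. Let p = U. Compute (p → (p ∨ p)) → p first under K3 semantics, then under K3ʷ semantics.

U; U

In K3: p ∨ p = U ∨ U = U
p → (p ∨ p) = U → U = U  [¬U ∨ U]
(p → (p ∨ p)) → p = U → U = U
In K3ʷ: p ∨ p = U ∨ U = U
p → (p ∨ p) = U → U = U  [any arg is the third value ⇒ result is the third value]
(p → (p ∨ p)) → p = U → U = U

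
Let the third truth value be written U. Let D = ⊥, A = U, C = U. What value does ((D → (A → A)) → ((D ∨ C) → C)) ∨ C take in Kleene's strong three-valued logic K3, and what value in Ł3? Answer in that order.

In Kleene's strong three-valued logic K3: A → A = U → U = U
D → (A → A) = ⊥ → U = ⊤
D ∨ C = ⊥ ∨ U = U
(D ∨ C) → C = U → U = U
(D → (A → A)) → ((D ∨ C) → C) = ⊤ → U = U
((D → (A → A)) → ((D ∨ C) → C)) ∨ C = U ∨ U = U
In Ł3: A → A = U → U = ⊤  [min(1, 1−½+½)]
D → (A → A) = ⊥ → ⊤ = ⊤
D ∨ C = ⊥ ∨ U = U
(D ∨ C) → C = U → U = ⊤
(D → (A → A)) → ((D ∨ C) → C) = ⊤ → ⊤ = ⊤
((D → (A → A)) → ((D ∨ C) → C)) ∨ C = ⊤ ∨ U = ⊤
They differ because Kleene's strong three-valued logic K3 and Ł3 treat U differently under implication.

U; ⊤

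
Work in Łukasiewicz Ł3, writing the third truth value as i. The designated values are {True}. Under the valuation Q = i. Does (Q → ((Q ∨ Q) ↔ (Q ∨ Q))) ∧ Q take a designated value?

Q ∨ Q = i ∨ i = i
Q ∨ Q = i ∨ i = i
(Q ∨ Q) ↔ (Q ∨ Q) = i ↔ i = True  [1 − |½−½|]
Q → ((Q ∨ Q) ↔ (Q ∨ Q)) = i → True = True
(Q → ((Q ∨ Q) ↔ (Q ∨ Q))) ∧ Q = True ∧ i = i
i ∉ {True}.

No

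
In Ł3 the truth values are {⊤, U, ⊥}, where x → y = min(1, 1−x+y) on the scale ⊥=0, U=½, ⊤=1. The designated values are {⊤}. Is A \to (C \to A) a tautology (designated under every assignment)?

Every assignment of A, C over {⊤, U, ⊥} gives a value in {⊤}.
In particular, with A=U, C=U: A \to (C \to A) = ⊤.

Yes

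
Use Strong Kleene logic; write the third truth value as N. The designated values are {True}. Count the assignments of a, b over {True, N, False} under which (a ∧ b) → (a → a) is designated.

7

Of the 9 assignments, 7 give a value in {True}.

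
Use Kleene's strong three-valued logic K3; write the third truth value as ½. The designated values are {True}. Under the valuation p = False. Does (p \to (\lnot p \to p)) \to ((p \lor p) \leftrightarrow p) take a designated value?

Yes

\lnot p = \lnot False = True
\lnot p \to p = True \to False = False
p \to (\lnot p \to p) = False \to False = True
p \lor p = False \lor False = False
(p \lor p) \leftrightarrow p = False \leftrightarrow False = True
(p \to (\lnot p \to p)) \to ((p \lor p) \leftrightarrow p) = True \to True = True
True ∈ {True}.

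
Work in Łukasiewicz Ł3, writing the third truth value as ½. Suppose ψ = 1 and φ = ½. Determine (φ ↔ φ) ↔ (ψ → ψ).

φ ↔ φ = ½ ↔ ½ = 1  [1 − |½−½|]
ψ → ψ = 1 → 1 = 1
(φ ↔ φ) ↔ (ψ → ψ) = 1 ↔ 1 = 1

1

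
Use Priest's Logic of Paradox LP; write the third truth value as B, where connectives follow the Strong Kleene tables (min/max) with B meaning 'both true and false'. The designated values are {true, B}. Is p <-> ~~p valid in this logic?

Every assignment of p over {true, B, false} gives a value in {true, B}.
In particular, with p=B: p <-> ~~p = B.

Yes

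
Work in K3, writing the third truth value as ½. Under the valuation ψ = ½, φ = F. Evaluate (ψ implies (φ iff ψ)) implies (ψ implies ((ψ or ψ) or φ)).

φ iff ψ = F iff ½ = ½
ψ implies (φ iff ψ) = ½ implies ½ = ½
ψ or ψ = ½ or ½ = ½
(ψ or ψ) or φ = ½ or F = ½
ψ implies ((ψ or ψ) or φ) = ½ implies ½ = ½
(ψ implies (φ iff ψ)) implies (ψ implies ((ψ or ψ) or φ)) = ½ implies ½ = ½

½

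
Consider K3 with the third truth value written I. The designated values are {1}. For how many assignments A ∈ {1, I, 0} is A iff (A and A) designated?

2

A=1: 1 ✓
A=I: I ·
A=0: 1 ✓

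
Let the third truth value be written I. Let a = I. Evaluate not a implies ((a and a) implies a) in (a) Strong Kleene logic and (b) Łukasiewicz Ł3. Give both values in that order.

I; T

In Strong Kleene logic: not a = not I = I
a and a = I and I = I
(a and a) implies a = I implies I = I  [not I or I]
not a implies ((a and a) implies a) = I implies I = I
In Łukasiewicz Ł3: not a = not I = I
a and a = I and I = I
(a and a) implies a = I implies I = T  [min(1, 1−½+½)]
not a implies ((a and a) implies a) = I implies T = T
They differ because Strong Kleene logic and Łukasiewicz Ł3 treat I differently under implication.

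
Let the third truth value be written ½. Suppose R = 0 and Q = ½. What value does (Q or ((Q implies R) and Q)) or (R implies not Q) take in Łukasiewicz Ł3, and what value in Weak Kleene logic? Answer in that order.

1; ½

In Łukasiewicz Ł3: Q implies R = ½ implies 0 = ½
(Q implies R) and Q = ½ and ½ = ½
Q or ((Q implies R) and Q) = ½ or ½ = ½
not Q = not ½ = ½
R implies not Q = 0 implies ½ = 1
(Q or ((Q implies R) and Q)) or (R implies not Q) = ½ or 1 = 1
In Weak Kleene logic: Q implies R = ½ implies 0 = ½  [any arg is the third value ⇒ result is the third value]
(Q implies R) and Q = ½ and ½ = ½
Q or ((Q implies R) and Q) = ½ or ½ = ½
not Q = not ½ = ½
R implies not Q = 0 implies ½ = ½
(Q or ((Q implies R) and Q)) or (R implies not Q) = ½ or ½ = ½
They differ because Łukasiewicz Ł3 and Weak Kleene logic treat ½ differently under the binary connectives.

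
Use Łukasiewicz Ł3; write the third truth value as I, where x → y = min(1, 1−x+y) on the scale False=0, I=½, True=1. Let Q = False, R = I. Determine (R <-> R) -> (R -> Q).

R <-> R = I <-> I = True  [1 − |½−½|]
R -> Q = I -> False = I
(R <-> R) -> (R -> Q) = True -> I = I

I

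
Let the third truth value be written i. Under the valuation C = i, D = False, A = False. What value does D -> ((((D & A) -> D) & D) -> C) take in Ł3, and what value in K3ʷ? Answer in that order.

True; i

In Ł3: D & A = False & False = False
(D & A) -> D = False -> False = True
((D & A) -> D) & D = True & False = False
(((D & A) -> D) & D) -> C = False -> i = True  [min(1, 1−0+½)]
D -> ((((D & A) -> D) & D) -> C) = False -> True = True
In K3ʷ: D & A = False & False = False
(D & A) -> D = False -> False = True
((D & A) -> D) & D = True & False = False
(((D & A) -> D) & D) -> C = False -> i = i  [any arg is the third value ⇒ result is the third value]
D -> ((((D & A) -> D) & D) -> C) = False -> i = i
They differ because Ł3 and K3ʷ treat i differently under the binary connectives.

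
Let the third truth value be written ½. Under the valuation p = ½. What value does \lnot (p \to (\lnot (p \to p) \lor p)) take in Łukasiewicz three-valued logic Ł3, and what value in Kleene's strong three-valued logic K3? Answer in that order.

0; ½

In Łukasiewicz three-valued logic Ł3: p \to p = ½ \to ½ = 1
\lnot (p \to p) = \lnot 1 = 0
\lnot (p \to p) \lor p = 0 \lor ½ = ½
p \to (\lnot (p \to p) \lor p) = ½ \to ½ = 1
\lnot (p \to (\lnot (p \to p) \lor p)) = \lnot 1 = 0
In Kleene's strong three-valued logic K3: p \to p = ½ \to ½ = ½
\lnot (p \to p) = \lnot ½ = ½
\lnot (p \to p) \lor p = ½ \lor ½ = ½
p \to (\lnot (p \to p) \lor p) = ½ \to ½ = ½
\lnot (p \to (\lnot (p \to p) \lor p)) = \lnot ½ = ½
They differ because Łukasiewicz three-valued logic Ł3 and Kleene's strong three-valued logic K3 treat ½ differently under implication.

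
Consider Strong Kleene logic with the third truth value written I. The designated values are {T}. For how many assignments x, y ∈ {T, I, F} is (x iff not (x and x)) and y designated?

Of the 9 assignments, 0 give a value in {T}.

0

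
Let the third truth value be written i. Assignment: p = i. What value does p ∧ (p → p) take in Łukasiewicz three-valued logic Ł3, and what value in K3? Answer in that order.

In Łukasiewicz three-valued logic Ł3: p → p = i → i = True  [min(1, 1−½+½)]
p ∧ (p → p) = i ∧ True = i
In K3: p → p = i → i = i  [¬i ∨ i]
p ∧ (p → p) = i ∧ i = i

i; i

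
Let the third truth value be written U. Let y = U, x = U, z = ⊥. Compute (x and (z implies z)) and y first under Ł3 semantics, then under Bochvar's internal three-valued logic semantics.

U; U

In Ł3: z implies z = ⊥ implies ⊥ = ⊤
x and (z implies z) = U and ⊤ = U
(x and (z implies z)) and y = U and U = U
In Bochvar's internal three-valued logic: z implies z = ⊥ implies ⊥ = ⊤
x and (z implies z) = U and ⊤ = U
(x and (z implies z)) and y = U and U = U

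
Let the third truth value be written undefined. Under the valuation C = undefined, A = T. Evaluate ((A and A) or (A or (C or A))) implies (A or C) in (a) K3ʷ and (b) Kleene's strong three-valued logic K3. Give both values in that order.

In K3ʷ: A and A = T and T = T
C or A = undefined or T = undefined
A or (C or A) = T or undefined = undefined
(A and A) or (A or (C or A)) = T or undefined = undefined
A or C = T or undefined = undefined
((A and A) or (A or (C or A))) implies (A or C) = undefined implies undefined = undefined
In Kleene's strong three-valued logic K3: A and A = T and T = T
C or A = undefined or T = T
A or (C or A) = T or T = T
(A and A) or (A or (C or A)) = T or T = T
A or C = T or undefined = T
((A and A) or (A or (C or A))) implies (A or C) = T implies T = T
They differ because K3ʷ and Kleene's strong three-valued logic K3 treat undefined differently under the binary connectives.

undefined; T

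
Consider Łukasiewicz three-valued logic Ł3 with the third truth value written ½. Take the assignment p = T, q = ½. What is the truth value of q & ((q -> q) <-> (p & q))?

q -> q = ½ -> ½ = T
p & q = T & ½ = ½
(q -> q) <-> (p & q) = T <-> ½ = ½
q & ((q -> q) <-> (p & q)) = ½ & ½ = ½

½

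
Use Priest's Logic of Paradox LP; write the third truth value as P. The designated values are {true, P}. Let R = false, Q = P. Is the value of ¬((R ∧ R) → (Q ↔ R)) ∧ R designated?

R ∧ R = false ∧ false = false
Q ↔ R = P ↔ false = P
(R ∧ R) → (Q ↔ R) = false → P = true  [¬false ∨ P]
¬((R ∧ R) → (Q ↔ R)) = ¬true = false
¬((R ∧ R) → (Q ↔ R)) ∧ R = false ∧ false = false
false ∉ {true, P}.

No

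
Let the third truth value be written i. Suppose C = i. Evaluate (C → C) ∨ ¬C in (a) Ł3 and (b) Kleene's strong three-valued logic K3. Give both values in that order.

T; i

In Ł3: C → C = i → i = T  [min(1, 1−½+½)]
¬C = ¬i = i
(C → C) ∨ ¬C = T ∨ i = T
In Kleene's strong three-valued logic K3: C → C = i → i = i
¬C = ¬i = i
(C → C) ∨ ¬C = i ∨ i = i
They differ because Ł3 and Kleene's strong three-valued logic K3 treat i differently under implication.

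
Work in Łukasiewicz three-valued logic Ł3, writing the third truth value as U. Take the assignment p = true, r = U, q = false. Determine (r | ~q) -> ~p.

false

~q = ~false = true
r | ~q = U | true = true
~p = ~true = false
(r | ~q) -> ~p = true -> false = false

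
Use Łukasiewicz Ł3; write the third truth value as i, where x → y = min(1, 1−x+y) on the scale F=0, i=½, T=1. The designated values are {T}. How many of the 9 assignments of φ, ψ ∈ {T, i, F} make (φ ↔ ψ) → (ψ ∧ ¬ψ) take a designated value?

4

Designated under: (φ=T, ψ=i); (φ=T, ψ=F); (φ=F, ψ=T); (φ=F, ψ=i).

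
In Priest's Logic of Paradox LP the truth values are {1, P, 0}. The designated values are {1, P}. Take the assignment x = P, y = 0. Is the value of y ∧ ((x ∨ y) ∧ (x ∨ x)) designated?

No

x ∨ y = P ∨ 0 = P
x ∨ x = P ∨ P = P
(x ∨ y) ∧ (x ∨ x) = P ∧ P = P
y ∧ ((x ∨ y) ∧ (x ∨ x)) = 0 ∧ P = 0
0 ∉ {1, P}.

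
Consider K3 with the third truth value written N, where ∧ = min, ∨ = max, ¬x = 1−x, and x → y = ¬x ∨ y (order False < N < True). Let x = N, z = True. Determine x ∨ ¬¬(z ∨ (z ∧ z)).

z ∧ z = True ∧ True = True
z ∨ (z ∧ z) = True ∨ True = True
¬(z ∨ (z ∧ z)) = ¬True = False
¬¬(z ∨ (z ∧ z)) = ¬False = True
x ∨ ¬¬(z ∨ (z ∧ z)) = N ∨ True = True

True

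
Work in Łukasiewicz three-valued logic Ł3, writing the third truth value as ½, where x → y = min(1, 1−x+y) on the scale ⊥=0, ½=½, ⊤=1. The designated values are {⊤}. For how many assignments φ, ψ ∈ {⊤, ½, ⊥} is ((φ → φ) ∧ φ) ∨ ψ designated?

Of the 9 assignments, 5 give a value in {⊤}.

5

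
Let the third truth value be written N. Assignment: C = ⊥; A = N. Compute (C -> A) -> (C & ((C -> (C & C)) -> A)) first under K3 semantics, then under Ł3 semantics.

⊥; ⊥

In K3: C -> A = ⊥ -> N = ⊤
C & C = ⊥ & ⊥ = ⊥
C -> (C & C) = ⊥ -> ⊥ = ⊤
(C -> (C & C)) -> A = ⊤ -> N = N
C & ((C -> (C & C)) -> A) = ⊥ & N = ⊥
(C -> A) -> (C & ((C -> (C & C)) -> A)) = ⊤ -> ⊥ = ⊥
In Ł3: C -> A = ⊥ -> N = ⊤  [min(1, 1−0+½)]
C & C = ⊥ & ⊥ = ⊥
C -> (C & C) = ⊥ -> ⊥ = ⊤
(C -> (C & C)) -> A = ⊤ -> N = N
C & ((C -> (C & C)) -> A) = ⊥ & N = ⊥
(C -> A) -> (C & ((C -> (C & C)) -> A)) = ⊤ -> ⊥ = ⊥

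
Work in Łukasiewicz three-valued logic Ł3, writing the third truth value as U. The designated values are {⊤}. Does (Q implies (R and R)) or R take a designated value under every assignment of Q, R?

No

Countermodel: Q=⊤, R=U gives U, which is not designated.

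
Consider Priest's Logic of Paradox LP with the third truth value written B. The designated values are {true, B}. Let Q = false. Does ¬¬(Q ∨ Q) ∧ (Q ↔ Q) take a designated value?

Q ∨ Q = false ∨ false = false
¬(Q ∨ Q) = ¬false = true
¬¬(Q ∨ Q) = ¬true = false
Q ↔ Q = false ↔ false = true
¬¬(Q ∨ Q) ∧ (Q ↔ Q) = false ∧ true = false
false ∉ {true, B}.

No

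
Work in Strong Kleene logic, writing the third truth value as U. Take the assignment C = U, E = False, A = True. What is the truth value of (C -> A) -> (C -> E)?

C -> A = U -> True = True  [~U | True]
C -> E = U -> False = U
(C -> A) -> (C -> E) = True -> U = U

U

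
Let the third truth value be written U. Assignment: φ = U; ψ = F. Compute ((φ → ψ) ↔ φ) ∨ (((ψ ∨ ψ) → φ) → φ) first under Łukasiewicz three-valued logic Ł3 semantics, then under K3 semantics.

In Łukasiewicz three-valued logic Ł3: φ → ψ = U → F = U  [min(1, 1−½+0)]
(φ → ψ) ↔ φ = U ↔ U = T
ψ ∨ ψ = F ∨ F = F
(ψ ∨ ψ) → φ = F → U = T
((ψ ∨ ψ) → φ) → φ = T → U = U
((φ → ψ) ↔ φ) ∨ (((ψ ∨ ψ) → φ) → φ) = T ∨ U = T
In K3: φ → ψ = U → F = U
(φ → ψ) ↔ φ = U ↔ U = U
ψ ∨ ψ = F ∨ F = F
(ψ ∨ ψ) → φ = F → U = T
((ψ ∨ ψ) → φ) → φ = T → U = U
((φ → ψ) ↔ φ) ∨ (((ψ ∨ ψ) → φ) → φ) = U ∨ U = U
They differ because Łukasiewicz three-valued logic Ł3 and K3 treat U differently under implication.

T; U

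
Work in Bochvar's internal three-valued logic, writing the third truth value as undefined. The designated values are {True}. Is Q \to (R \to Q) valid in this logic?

Countermodel: Q=True, R=undefined gives undefined, which is not designated.

No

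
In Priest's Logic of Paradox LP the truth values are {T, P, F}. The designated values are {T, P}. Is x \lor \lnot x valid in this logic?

Every assignment of x over {T, P, F} gives a value in {T, P}.
In particular, with x=P: x \lor \lnot x = P.

Yes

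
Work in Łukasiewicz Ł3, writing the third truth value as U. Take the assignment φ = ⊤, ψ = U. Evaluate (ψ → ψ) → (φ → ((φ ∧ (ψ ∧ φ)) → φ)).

⊤

ψ → ψ = U → U = ⊤  [min(1, 1−½+½)]
ψ ∧ φ = U ∧ ⊤ = U
φ ∧ (ψ ∧ φ) = ⊤ ∧ U = U
(φ ∧ (ψ ∧ φ)) → φ = U → ⊤ = ⊤
φ → ((φ ∧ (ψ ∧ φ)) → φ) = ⊤ → ⊤ = ⊤
(ψ → ψ) → (φ → ((φ ∧ (ψ ∧ φ)) → φ)) = ⊤ → ⊤ = ⊤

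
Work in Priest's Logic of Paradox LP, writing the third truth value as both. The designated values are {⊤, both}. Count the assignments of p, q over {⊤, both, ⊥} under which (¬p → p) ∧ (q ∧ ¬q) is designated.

Designated under: (p=⊤, q=both); (p=both, q=both).

2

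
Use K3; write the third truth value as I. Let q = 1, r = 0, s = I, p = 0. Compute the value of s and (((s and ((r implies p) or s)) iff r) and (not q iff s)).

I

r implies p = 0 implies 0 = 1
(r implies p) or s = 1 or I = 1
s and ((r implies p) or s) = I and 1 = I
(s and ((r implies p) or s)) iff r = I iff 0 = I
not q = not 1 = 0
not q iff s = 0 iff I = I
((s and ((r implies p) or s)) iff r) and (not q iff s) = I and I = I
s and (((s and ((r implies p) or s)) iff r) and (not q iff s)) = I and I = I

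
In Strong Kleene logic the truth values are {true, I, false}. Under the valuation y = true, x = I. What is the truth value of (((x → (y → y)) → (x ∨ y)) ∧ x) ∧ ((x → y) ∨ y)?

I

y → y = true → true = true
x → (y → y) = I → true = true  [¬I ∨ true]
x ∨ y = I ∨ true = true
(x → (y → y)) → (x ∨ y) = true → true = true
((x → (y → y)) → (x ∨ y)) ∧ x = true ∧ I = I
x → y = I → true = true
(x → y) ∨ y = true ∨ true = true
(((x → (y → y)) → (x ∨ y)) ∧ x) ∧ ((x → y) ∨ y) = I ∧ true = I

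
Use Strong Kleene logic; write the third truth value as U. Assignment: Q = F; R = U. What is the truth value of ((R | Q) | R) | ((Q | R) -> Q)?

R | Q = U | F = U
(R | Q) | R = U | U = U
Q | R = F | U = U
(Q | R) -> Q = U -> F = U  [~U | F]
((R | Q) | R) | ((Q | R) -> Q) = U | U = U

U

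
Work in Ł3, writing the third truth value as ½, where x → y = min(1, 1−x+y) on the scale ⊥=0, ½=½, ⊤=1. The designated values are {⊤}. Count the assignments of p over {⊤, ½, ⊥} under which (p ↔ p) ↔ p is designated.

p=⊤: ⊤ ✓
p=½: ½ ·
p=⊥: ⊥ ·

1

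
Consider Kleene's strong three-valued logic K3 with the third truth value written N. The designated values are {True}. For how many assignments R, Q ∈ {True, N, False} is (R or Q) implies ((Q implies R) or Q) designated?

Of the 9 assignments, 7 give a value in {True}.

7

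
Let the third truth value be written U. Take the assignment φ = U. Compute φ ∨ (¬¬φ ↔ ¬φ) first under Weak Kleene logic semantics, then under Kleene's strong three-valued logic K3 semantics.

U; U

In Weak Kleene logic: ¬φ = ¬U = U
¬¬φ = ¬U = U
¬φ = ¬U = U
¬¬φ ↔ ¬φ = U ↔ U = U
φ ∨ (¬¬φ ↔ ¬φ) = U ∨ U = U
In Kleene's strong three-valued logic K3: ¬φ = ¬U = U
¬¬φ = ¬U = U
¬φ = ¬U = U
¬¬φ ↔ ¬φ = U ↔ U = U
φ ∨ (¬¬φ ↔ ¬φ) = U ∨ U = U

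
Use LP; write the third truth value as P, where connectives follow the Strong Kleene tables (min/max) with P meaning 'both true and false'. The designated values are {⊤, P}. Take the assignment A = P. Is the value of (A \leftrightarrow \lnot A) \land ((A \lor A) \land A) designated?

Yes

\lnot A = \lnot P = P
A \leftrightarrow \lnot A = P \leftrightarrow P = P
A \lor A = P \lor P = P
(A \lor A) \land A = P \land P = P
(A \leftrightarrow \lnot A) \land ((A \lor A) \land A) = P \land P = P
P ∈ {⊤, P}.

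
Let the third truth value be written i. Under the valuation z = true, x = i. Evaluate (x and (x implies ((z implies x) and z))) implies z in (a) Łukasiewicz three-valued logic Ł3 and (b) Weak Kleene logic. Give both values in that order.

In Łukasiewicz three-valued logic Ł3: z implies x = true implies i = i
(z implies x) and z = i and true = i
x implies ((z implies x) and z) = i implies i = true
x and (x implies ((z implies x) and z)) = i and true = i
(x and (x implies ((z implies x) and z))) implies z = i implies true = true
In Weak Kleene logic: z implies x = true implies i = i  [any arg is the third value ⇒ result is the third value]
(z implies x) and z = i and true = i
x implies ((z implies x) and z) = i implies i = i
x and (x implies ((z implies x) and z)) = i and i = i
(x and (x implies ((z implies x) and z))) implies z = i implies true = i
They differ because Łukasiewicz three-valued logic Ł3 and Weak Kleene logic treat i differently under the binary connectives.

true; i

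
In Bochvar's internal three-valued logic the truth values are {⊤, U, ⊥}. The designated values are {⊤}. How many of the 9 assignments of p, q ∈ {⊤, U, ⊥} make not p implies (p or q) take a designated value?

3

Designated under: (p=⊤, q=⊤); (p=⊤, q=⊥); (p=⊥, q=⊤).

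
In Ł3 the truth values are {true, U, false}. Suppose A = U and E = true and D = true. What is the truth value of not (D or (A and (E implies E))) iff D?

E implies E = true implies true = true
A and (E implies E) = U and true = U
D or (A and (E implies E)) = true or U = true
not (D or (A and (E implies E))) = not true = false
not (D or (A and (E implies E))) iff D = false iff true = false

false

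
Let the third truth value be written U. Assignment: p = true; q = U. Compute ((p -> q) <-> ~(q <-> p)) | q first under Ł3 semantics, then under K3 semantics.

true; U

In Ł3: p -> q = true -> U = U
q <-> p = U <-> true = U
~(q <-> p) = ~U = U
(p -> q) <-> ~(q <-> p) = U <-> U = true
((p -> q) <-> ~(q <-> p)) | q = true | U = true
In K3: p -> q = true -> U = U  [~true | U]
q <-> p = U <-> true = U
~(q <-> p) = ~U = U
(p -> q) <-> ~(q <-> p) = U <-> U = U
((p -> q) <-> ~(q <-> p)) | q = U | U = U
They differ because Ł3 and K3 treat U differently under implication.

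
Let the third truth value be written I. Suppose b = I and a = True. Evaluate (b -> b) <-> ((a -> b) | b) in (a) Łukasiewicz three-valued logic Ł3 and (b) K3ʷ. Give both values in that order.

I; I

In Łukasiewicz three-valued logic Ł3: b -> b = I -> I = True  [min(1, 1−½+½)]
a -> b = True -> I = I
(a -> b) | b = I | I = I
(b -> b) <-> ((a -> b) | b) = True <-> I = I
In K3ʷ: b -> b = I -> I = I  [any arg is the third value ⇒ result is the third value]
a -> b = True -> I = I
(a -> b) | b = I | I = I
(b -> b) <-> ((a -> b) | b) = I <-> I = I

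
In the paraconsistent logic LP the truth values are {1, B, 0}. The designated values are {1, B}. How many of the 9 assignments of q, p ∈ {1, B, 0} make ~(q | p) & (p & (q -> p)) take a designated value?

2

Designated under: (q=B, p=B); (q=0, p=B).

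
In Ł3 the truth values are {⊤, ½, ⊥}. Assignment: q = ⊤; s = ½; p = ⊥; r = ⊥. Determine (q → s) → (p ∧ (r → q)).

½

q → s = ⊤ → ½ = ½
r → q = ⊥ → ⊤ = ⊤
p ∧ (r → q) = ⊥ ∧ ⊤ = ⊥
(q → s) → (p ∧ (r → q)) = ½ → ⊥ = ½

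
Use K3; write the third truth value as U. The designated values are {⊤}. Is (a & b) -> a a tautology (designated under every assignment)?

No

Countermodel: a=U, b=⊤ gives U, which is not designated.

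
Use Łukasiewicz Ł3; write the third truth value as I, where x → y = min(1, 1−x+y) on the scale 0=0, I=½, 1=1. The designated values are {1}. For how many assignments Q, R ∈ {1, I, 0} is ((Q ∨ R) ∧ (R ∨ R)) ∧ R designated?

3

Designated under: (Q=1, R=1); (Q=I, R=1); (Q=0, R=1).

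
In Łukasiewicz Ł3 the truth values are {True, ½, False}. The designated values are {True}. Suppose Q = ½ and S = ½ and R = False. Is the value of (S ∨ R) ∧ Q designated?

No

S ∨ R = ½ ∨ False = ½
(S ∨ R) ∧ Q = ½ ∧ ½ = ½
½ ∉ {True}.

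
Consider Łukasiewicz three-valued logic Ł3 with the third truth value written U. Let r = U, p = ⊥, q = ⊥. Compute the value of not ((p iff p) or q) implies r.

⊤

p iff p = ⊥ iff ⊥ = ⊤
(p iff p) or q = ⊤ or ⊥ = ⊤
not ((p iff p) or q) = not ⊤ = ⊥
not ((p iff p) or q) implies r = ⊥ implies U = ⊤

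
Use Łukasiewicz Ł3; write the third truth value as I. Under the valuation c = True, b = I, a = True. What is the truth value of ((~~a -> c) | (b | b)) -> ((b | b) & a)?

I

~a = ~True = False
~~a = ~False = True
~~a -> c = True -> True = True
b | b = I | I = I
(~~a -> c) | (b | b) = True | I = True
b | b = I | I = I
(b | b) & a = I & True = I
((~~a -> c) | (b | b)) -> ((b | b) & a) = True -> I = I  [min(1, 1−1+½)]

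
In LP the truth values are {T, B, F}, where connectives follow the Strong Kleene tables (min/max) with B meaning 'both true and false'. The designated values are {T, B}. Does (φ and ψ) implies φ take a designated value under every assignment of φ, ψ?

Yes

Every assignment of φ, ψ over {T, B, F} gives a value in {T, B}.
In particular, with φ=B, ψ=B: (φ and ψ) implies φ = B.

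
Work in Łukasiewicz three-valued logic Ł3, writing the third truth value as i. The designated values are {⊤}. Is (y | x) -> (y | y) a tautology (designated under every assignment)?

Countermodel: y=i, x=⊤ gives i, which is not designated.

No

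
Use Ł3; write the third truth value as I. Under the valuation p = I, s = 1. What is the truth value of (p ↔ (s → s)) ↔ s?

s → s = 1 → 1 = 1
p ↔ (s → s) = I ↔ 1 = I  [1 − |½−1|]
(p ↔ (s → s)) ↔ s = I ↔ 1 = I

I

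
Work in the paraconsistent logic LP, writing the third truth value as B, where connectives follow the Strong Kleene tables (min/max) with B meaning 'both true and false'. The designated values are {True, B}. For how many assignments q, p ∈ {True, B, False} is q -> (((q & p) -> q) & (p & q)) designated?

8

Of the 9 assignments, 8 give a value in {True, B}.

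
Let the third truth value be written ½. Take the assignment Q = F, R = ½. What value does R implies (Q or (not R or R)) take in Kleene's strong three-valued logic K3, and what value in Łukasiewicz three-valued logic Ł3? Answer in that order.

In Kleene's strong three-valued logic K3: not R = not ½ = ½
not R or R = ½ or ½ = ½
Q or (not R or R) = F or ½ = ½
R implies (Q or (not R or R)) = ½ implies ½ = ½  [not ½ or ½]
In Łukasiewicz three-valued logic Ł3: not R = not ½ = ½
not R or R = ½ or ½ = ½
Q or (not R or R) = F or ½ = ½
R implies (Q or (not R or R)) = ½ implies ½ = T
They differ because Kleene's strong three-valued logic K3 and Łukasiewicz three-valued logic Ł3 treat ½ differently under implication.

½; T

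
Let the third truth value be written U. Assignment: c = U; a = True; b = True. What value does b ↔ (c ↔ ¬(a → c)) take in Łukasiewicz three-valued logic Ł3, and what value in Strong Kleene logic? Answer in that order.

In Łukasiewicz three-valued logic Ł3: a → c = True → U = U
¬(a → c) = ¬U = U
c ↔ ¬(a → c) = U ↔ U = True
b ↔ (c ↔ ¬(a → c)) = True ↔ True = True
In Strong Kleene logic: a → c = True → U = U  [¬True ∨ U]
¬(a → c) = ¬U = U
c ↔ ¬(a → c) = U ↔ U = U
b ↔ (c ↔ ¬(a → c)) = True ↔ U = U
They differ because Łukasiewicz three-valued logic Ł3 and Strong Kleene logic treat U differently under implication.

True; U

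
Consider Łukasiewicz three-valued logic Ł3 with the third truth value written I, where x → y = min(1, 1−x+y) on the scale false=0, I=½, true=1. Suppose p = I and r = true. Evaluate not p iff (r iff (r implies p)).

not p = not I = I
r implies p = true implies I = I  [min(1, 1−1+½)]
r iff (r implies p) = true iff I = I
not p iff (r iff (r implies p)) = I iff I = true

true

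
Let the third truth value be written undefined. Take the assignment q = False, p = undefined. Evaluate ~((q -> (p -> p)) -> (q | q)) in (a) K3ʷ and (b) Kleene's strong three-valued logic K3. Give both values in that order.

In K3ʷ: p -> p = undefined -> undefined = undefined
q -> (p -> p) = False -> undefined = undefined
q | q = False | False = False
(q -> (p -> p)) -> (q | q) = undefined -> False = undefined
~((q -> (p -> p)) -> (q | q)) = ~undefined = undefined
In Kleene's strong three-valued logic K3: p -> p = undefined -> undefined = undefined  [~undefined | undefined]
q -> (p -> p) = False -> undefined = True
q | q = False | False = False
(q -> (p -> p)) -> (q | q) = True -> False = False
~((q -> (p -> p)) -> (q | q)) = ~False = True
They differ because K3ʷ and Kleene's strong three-valued logic K3 treat undefined differently under the binary connectives.

undefined; True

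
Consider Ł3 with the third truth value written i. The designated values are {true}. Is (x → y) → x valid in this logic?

Countermodel: x=i, y=true gives i, which is not designated.

No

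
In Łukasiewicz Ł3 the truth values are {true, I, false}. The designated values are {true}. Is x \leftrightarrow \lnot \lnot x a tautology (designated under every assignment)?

Yes

Every assignment of x over {true, I, false} gives a value in {true}.
In particular, with x=I: x \leftrightarrow \lnot \lnot x = true.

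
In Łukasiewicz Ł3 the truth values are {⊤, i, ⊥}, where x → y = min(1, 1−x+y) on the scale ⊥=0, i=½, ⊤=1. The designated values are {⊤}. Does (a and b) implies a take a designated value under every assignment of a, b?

Every assignment of a, b over {⊤, i, ⊥} gives a value in {⊤}.
In particular, with a=i, b=i: (a and b) implies a = ⊤.

Yes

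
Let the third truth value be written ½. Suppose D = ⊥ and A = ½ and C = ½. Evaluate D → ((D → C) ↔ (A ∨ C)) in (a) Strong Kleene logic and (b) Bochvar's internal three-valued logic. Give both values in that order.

⊤; ½

In Strong Kleene logic: D → C = ⊥ → ½ = ⊤
A ∨ C = ½ ∨ ½ = ½
(D → C) ↔ (A ∨ C) = ⊤ ↔ ½ = ½
D → ((D → C) ↔ (A ∨ C)) = ⊥ → ½ = ⊤
In Bochvar's internal three-valued logic: D → C = ⊥ → ½ = ½  [any arg is the third value ⇒ result is the third value]
A ∨ C = ½ ∨ ½ = ½
(D → C) ↔ (A ∨ C) = ½ ↔ ½ = ½
D → ((D → C) ↔ (A ∨ C)) = ⊥ → ½ = ½
They differ because Strong Kleene logic and Bochvar's internal three-valued logic treat ½ differently under the binary connectives.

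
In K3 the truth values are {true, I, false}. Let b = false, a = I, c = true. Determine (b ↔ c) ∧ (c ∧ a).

b ↔ c = false ↔ true = false
c ∧ a = true ∧ I = I
(b ↔ c) ∧ (c ∧ a) = false ∧ I = false

false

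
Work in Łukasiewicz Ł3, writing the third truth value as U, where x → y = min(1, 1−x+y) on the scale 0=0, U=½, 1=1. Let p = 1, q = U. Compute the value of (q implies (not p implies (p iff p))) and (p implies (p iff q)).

U

not p = not 1 = 0
p iff p = 1 iff 1 = 1
not p implies (p iff p) = 0 implies 1 = 1
q implies (not p implies (p iff p)) = U implies 1 = 1  [min(1, 1−½+1)]
p iff q = 1 iff U = U
p implies (p iff q) = 1 implies U = U
(q implies (not p implies (p iff p))) and (p implies (p iff q)) = 1 and U = U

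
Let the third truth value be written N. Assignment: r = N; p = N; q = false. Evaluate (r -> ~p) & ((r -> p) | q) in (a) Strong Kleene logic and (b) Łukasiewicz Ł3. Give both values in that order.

In Strong Kleene logic: ~p = ~N = N
r -> ~p = N -> N = N  [~N | N]
r -> p = N -> N = N
(r -> p) | q = N | false = N
(r -> ~p) & ((r -> p) | q) = N & N = N
In Łukasiewicz Ł3: ~p = ~N = N
r -> ~p = N -> N = true  [min(1, 1−½+½)]
r -> p = N -> N = true
(r -> p) | q = true | false = true
(r -> ~p) & ((r -> p) | q) = true & true = true
They differ because Strong Kleene logic and Łukasiewicz Ł3 treat N differently under implication.

N; true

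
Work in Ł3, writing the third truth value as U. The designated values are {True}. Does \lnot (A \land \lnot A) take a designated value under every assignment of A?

No

Countermodel: A=U gives U, which is not designated.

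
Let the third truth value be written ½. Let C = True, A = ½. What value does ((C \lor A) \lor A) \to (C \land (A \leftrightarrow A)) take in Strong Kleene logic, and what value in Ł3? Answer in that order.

½; True

In Strong Kleene logic: C \lor A = True \lor ½ = True
(C \lor A) \lor A = True \lor ½ = True
A \leftrightarrow A = ½ \leftrightarrow ½ = ½
C \land (A \leftrightarrow A) = True \land ½ = ½
((C \lor A) \lor A) \to (C \land (A \leftrightarrow A)) = True \to ½ = ½  [\lnot True \lor ½]
In Ł3: C \lor A = True \lor ½ = True
(C \lor A) \lor A = True \lor ½ = True
A \leftrightarrow A = ½ \leftrightarrow ½ = True
C \land (A \leftrightarrow A) = True \land True = True
((C \lor A) \lor A) \to (C \land (A \leftrightarrow A)) = True \to True = True
They differ because Strong Kleene logic and Ł3 treat ½ differently under implication.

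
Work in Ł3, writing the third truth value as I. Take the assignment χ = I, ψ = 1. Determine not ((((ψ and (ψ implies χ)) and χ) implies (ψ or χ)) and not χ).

ψ implies χ = 1 implies I = I
ψ and (ψ implies χ) = 1 and I = I
(ψ and (ψ implies χ)) and χ = I and I = I
ψ or χ = 1 or I = 1
((ψ and (ψ implies χ)) and χ) implies (ψ or χ) = I implies 1 = 1
not χ = not I = I
(((ψ and (ψ implies χ)) and χ) implies (ψ or χ)) and not χ = 1 and I = I
not ((((ψ and (ψ implies χ)) and χ) implies (ψ or χ)) and not χ) = not I = I

I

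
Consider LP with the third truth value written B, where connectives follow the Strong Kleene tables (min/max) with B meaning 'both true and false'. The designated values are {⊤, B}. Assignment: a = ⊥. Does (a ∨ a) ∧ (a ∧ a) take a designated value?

a ∨ a = ⊥ ∨ ⊥ = ⊥
a ∧ a = ⊥ ∧ ⊥ = ⊥
(a ∨ a) ∧ (a ∧ a) = ⊥ ∧ ⊥ = ⊥
⊥ ∉ {⊤, B}.

No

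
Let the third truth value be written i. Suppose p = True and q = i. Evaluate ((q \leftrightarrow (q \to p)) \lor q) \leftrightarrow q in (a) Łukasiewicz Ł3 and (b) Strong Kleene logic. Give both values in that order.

True; i

In Łukasiewicz Ł3: q \to p = i \to True = True  [min(1, 1−½+1)]
q \leftrightarrow (q \to p) = i \leftrightarrow True = i
(q \leftrightarrow (q \to p)) \lor q = i \lor i = i
((q \leftrightarrow (q \to p)) \lor q) \leftrightarrow q = i \leftrightarrow i = True
In Strong Kleene logic: q \to p = i \to True = True
q \leftrightarrow (q \to p) = i \leftrightarrow True = i
(q \leftrightarrow (q \to p)) \lor q = i \lor i = i
((q \leftrightarrow (q \to p)) \lor q) \leftrightarrow q = i \leftrightarrow i = i
They differ because Łukasiewicz Ł3 and Strong Kleene logic treat i differently under implication.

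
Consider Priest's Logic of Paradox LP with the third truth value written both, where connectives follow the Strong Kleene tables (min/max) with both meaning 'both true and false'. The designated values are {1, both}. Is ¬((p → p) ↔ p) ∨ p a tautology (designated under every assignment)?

Yes

Every assignment of p over {1, both, 0} gives a value in {1, both}.
In particular, with p=both: ¬((p → p) ↔ p) ∨ p = both.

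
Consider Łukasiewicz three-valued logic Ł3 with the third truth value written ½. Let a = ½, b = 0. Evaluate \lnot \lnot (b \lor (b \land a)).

b \land a = 0 \land ½ = 0
b \lor (b \land a) = 0 \lor 0 = 0
\lnot (b \lor (b \land a)) = \lnot 0 = 1
\lnot \lnot (b \lor (b \land a)) = \lnot 1 = 0

0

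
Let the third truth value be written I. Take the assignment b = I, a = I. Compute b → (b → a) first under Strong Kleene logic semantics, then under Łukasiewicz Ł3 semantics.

In Strong Kleene logic: b → a = I → I = I
b → (b → a) = I → I = I
In Łukasiewicz Ł3: b → a = I → I = 1  [min(1, 1−½+½)]
b → (b → a) = I → 1 = 1
They differ because Strong Kleene logic and Łukasiewicz Ł3 treat I differently under implication.

I; 1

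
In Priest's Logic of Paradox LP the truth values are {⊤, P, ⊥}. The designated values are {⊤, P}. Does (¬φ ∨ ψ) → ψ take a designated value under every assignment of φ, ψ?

No

Countermodel: φ=⊥, ψ=⊥ gives ⊥, which is not designated.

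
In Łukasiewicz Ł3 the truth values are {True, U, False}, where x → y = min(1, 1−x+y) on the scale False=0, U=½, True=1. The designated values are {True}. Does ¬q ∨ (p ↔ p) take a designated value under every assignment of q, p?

Yes

Every assignment of q, p over {True, U, False} gives a value in {True}.
In particular, with q=U, p=U: ¬q ∨ (p ↔ p) = True.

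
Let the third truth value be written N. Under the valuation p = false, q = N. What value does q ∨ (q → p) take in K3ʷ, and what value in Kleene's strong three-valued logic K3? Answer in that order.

N; N

In K3ʷ: q → p = N → false = N  [any arg is the third value ⇒ result is the third value]
q ∨ (q → p) = N ∨ N = N
In Kleene's strong three-valued logic K3: q → p = N → false = N  [¬N ∨ false]
q ∨ (q → p) = N ∨ N = N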